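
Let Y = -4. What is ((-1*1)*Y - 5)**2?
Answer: 1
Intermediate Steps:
((-1*1)*Y - 5)**2 = (-1*1*(-4) - 5)**2 = (-1*(-4) - 5)**2 = (4 - 5)**2 = (-1)**2 = 1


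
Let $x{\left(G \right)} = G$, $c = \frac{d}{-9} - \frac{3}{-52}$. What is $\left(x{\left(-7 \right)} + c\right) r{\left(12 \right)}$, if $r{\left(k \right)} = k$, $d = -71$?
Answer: $\frac{443}{39} \approx 11.359$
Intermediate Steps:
$c = \frac{3719}{468}$ ($c = - \frac{71}{-9} - \frac{3}{-52} = \left(-71\right) \left(- \frac{1}{9}\right) - - \frac{3}{52} = \frac{71}{9} + \frac{3}{52} = \frac{3719}{468} \approx 7.9466$)
$\left(x{\left(-7 \right)} + c\right) r{\left(12 \right)} = \left(-7 + \frac{3719}{468}\right) 12 = \frac{443}{468} \cdot 12 = \frac{443}{39}$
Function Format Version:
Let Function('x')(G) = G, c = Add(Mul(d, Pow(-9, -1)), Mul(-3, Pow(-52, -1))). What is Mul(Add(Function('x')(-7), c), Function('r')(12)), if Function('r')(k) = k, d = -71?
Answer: Rational(443, 39) ≈ 11.359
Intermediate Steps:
c = Rational(3719, 468) (c = Add(Mul(-71, Pow(-9, -1)), Mul(-3, Pow(-52, -1))) = Add(Mul(-71, Rational(-1, 9)), Mul(-3, Rational(-1, 52))) = Add(Rational(71, 9), Rational(3, 52)) = Rational(3719, 468) ≈ 7.9466)
Mul(Add(Function('x')(-7), c), Function('r')(12)) = Mul(Add(-7, Rational(3719, 468)), 12) = Mul(Rational(443, 468), 12) = Rational(443, 39)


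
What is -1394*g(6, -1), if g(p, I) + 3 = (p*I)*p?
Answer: 54366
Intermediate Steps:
g(p, I) = -3 + I*p**2 (g(p, I) = -3 + (p*I)*p = -3 + (I*p)*p = -3 + I*p**2)
-1394*g(6, -1) = -1394*(-3 - 1*6**2) = -1394*(-3 - 1*36) = -1394*(-3 - 36) = -1394*(-39) = 54366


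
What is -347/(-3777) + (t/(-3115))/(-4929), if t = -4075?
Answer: 354159298/3866095653 ≈ 0.091606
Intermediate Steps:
-347/(-3777) + (t/(-3115))/(-4929) = -347/(-3777) - 4075/(-3115)/(-4929) = -347*(-1/3777) - 4075*(-1/3115)*(-1/4929) = 347/3777 + (815/623)*(-1/4929) = 347/3777 - 815/3070767 = 354159298/3866095653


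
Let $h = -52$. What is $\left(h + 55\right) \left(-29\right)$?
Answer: $-87$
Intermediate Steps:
$\left(h + 55\right) \left(-29\right) = \left(-52 + 55\right) \left(-29\right) = 3 \left(-29\right) = -87$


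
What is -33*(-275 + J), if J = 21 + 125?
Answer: 4257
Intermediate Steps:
J = 146
-33*(-275 + J) = -33*(-275 + 146) = -33*(-129) = 4257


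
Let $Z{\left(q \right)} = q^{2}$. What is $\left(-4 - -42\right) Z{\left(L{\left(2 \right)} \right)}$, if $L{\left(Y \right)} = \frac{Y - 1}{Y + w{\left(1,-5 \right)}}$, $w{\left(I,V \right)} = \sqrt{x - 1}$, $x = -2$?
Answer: $\frac{38}{\left(2 + i \sqrt{3}\right)^{2}} \approx 0.77551 - 5.3729 i$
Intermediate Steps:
$w{\left(I,V \right)} = i \sqrt{3}$ ($w{\left(I,V \right)} = \sqrt{-2 - 1} = \sqrt{-3} = i \sqrt{3}$)
$L{\left(Y \right)} = \frac{-1 + Y}{Y + i \sqrt{3}}$ ($L{\left(Y \right)} = \frac{Y - 1}{Y + i \sqrt{3}} = \frac{-1 + Y}{Y + i \sqrt{3}}$)
$\left(-4 - -42\right) Z{\left(L{\left(2 \right)} \right)} = \left(-4 - -42\right) \left(\frac{-1 + 2}{2 + i \sqrt{3}}\right)^{2} = \left(-4 + 42\right) \left(\frac{1}{2 + i \sqrt{3}} \cdot 1\right)^{2} = 38 \left(\frac{1}{2 + i \sqrt{3}}\right)^{2} = \frac{38}{\left(2 + i \sqrt{3}\right)^{2}}$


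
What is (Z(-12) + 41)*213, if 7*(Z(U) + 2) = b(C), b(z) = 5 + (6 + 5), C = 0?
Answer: 61557/7 ≈ 8793.9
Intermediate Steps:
b(z) = 16 (b(z) = 5 + 11 = 16)
Z(U) = 2/7 (Z(U) = -2 + (⅐)*16 = -2 + 16/7 = 2/7)
(Z(-12) + 41)*213 = (2/7 + 41)*213 = (289/7)*213 = 61557/7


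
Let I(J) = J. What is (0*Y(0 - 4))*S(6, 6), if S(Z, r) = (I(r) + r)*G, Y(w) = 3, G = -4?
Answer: 0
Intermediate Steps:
S(Z, r) = -8*r (S(Z, r) = (r + r)*(-4) = (2*r)*(-4) = -8*r)
(0*Y(0 - 4))*S(6, 6) = (0*3)*(-8*6) = 0*(-48) = 0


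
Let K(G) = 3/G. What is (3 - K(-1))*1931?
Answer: 11586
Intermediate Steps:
(3 - K(-1))*1931 = (3 - 3/(-1))*1931 = (3 - 3*(-1))*1931 = (3 - 1*(-3))*1931 = (3 + 3)*1931 = 6*1931 = 11586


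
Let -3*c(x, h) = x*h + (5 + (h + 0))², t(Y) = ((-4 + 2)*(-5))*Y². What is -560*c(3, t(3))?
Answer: 5205200/3 ≈ 1.7351e+6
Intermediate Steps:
t(Y) = 10*Y² (t(Y) = (-2*(-5))*Y² = 10*Y²)
c(x, h) = -(5 + h)²/3 - h*x/3 (c(x, h) = -(x*h + (5 + (h + 0))²)/3 = -(h*x + (5 + h)²)/3 = -((5 + h)² + h*x)/3 = -(5 + h)²/3 - h*x/3)
-560*c(3, t(3)) = -560*(-(5 + 10*3²)²/3 - ⅓*10*3²*3) = -560*(-(5 + 10*9)²/3 - ⅓*10*9*3) = -560*(-(5 + 90)²/3 - ⅓*90*3) = -560*(-⅓*95² - 90) = -560*(-⅓*9025 - 90) = -560*(-9025/3 - 90) = -560*(-9295/3) = 5205200/3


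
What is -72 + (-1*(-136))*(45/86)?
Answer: -36/43 ≈ -0.83721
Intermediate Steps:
-72 + (-1*(-136))*(45/86) = -72 + 136*(45*(1/86)) = -72 + 136*(45/86) = -72 + 3060/43 = -36/43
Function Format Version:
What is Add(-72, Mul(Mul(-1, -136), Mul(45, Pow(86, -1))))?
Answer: Rational(-36, 43) ≈ -0.83721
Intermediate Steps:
Add(-72, Mul(Mul(-1, -136), Mul(45, Pow(86, -1)))) = Add(-72, Mul(136, Mul(45, Rational(1, 86)))) = Add(-72, Mul(136, Rational(45, 86))) = Add(-72, Rational(3060, 43)) = Rational(-36, 43)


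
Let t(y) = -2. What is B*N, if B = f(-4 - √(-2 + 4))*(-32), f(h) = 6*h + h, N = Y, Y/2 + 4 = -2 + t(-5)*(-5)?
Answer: 7168 + 1792*√2 ≈ 9702.3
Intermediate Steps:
Y = 8 (Y = -8 + 2*(-2 - 2*(-5)) = -8 + 2*(-2 + 10) = -8 + 2*8 = -8 + 16 = 8)
N = 8
f(h) = 7*h
B = 896 + 224*√2 (B = (7*(-4 - √(-2 + 4)))*(-32) = (7*(-4 - √2))*(-32) = (-28 - 7*√2)*(-32) = 896 + 224*√2 ≈ 1212.8)
B*N = (896 + 224*√2)*8 = 7168 + 1792*√2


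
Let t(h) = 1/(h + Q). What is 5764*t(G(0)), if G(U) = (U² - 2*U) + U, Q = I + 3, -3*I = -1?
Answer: 8646/5 ≈ 1729.2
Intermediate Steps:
I = ⅓ (I = -⅓*(-1) = ⅓ ≈ 0.33333)
Q = 10/3 (Q = ⅓ + 3 = 10/3 ≈ 3.3333)
G(U) = U² - U
t(h) = 1/(10/3 + h) (t(h) = 1/(h + 10/3) = 1/(10/3 + h))
5764*t(G(0)) = 5764*(3/(10 + 3*(0*(-1 + 0)))) = 5764*(3/(10 + 3*(0*(-1)))) = 5764*(3/(10 + 3*0)) = 5764*(3/(10 + 0)) = 5764*(3/10) = 8646/5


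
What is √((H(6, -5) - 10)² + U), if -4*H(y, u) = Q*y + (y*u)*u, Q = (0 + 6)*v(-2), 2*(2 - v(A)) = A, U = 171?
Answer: √22885/2 ≈ 75.639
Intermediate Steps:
v(A) = 2 - A/2
Q = 18 (Q = (0 + 6)*(2 - ½*(-2)) = 6*(2 + 1) = 6*3 = 18)
H(y, u) = -9*y/2 - y*u²/4 (H(y, u) = -(18*y + (y*u)*u)/4 = -(18*y + (u*y)*u)/4 = -(18*y + y*u²)/4 = -9*y/2 - y*u²/4)
√((H(6, -5) - 10)² + U) = √((-¼*6*(18 + (-5)²) - 10)² + 171) = √((-¼*6*(18 + 25) - 10)² + 171) = √((-¼*6*43 - 10)² + 171) = √((-129/2 - 10)² + 171) = √((-149/2)² + 171) = √(22201/4 + 171) = √(22885/4) = √22885/2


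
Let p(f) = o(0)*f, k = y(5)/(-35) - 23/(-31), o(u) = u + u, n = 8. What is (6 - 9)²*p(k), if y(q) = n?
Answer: 0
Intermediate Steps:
o(u) = 2*u
y(q) = 8
k = 557/1085 (k = 8/(-35) - 23/(-31) = 8*(-1/35) - 23*(-1/31) = -8/35 + 23/31 = 557/1085 ≈ 0.51336)
p(f) = 0 (p(f) = (2*0)*f = 0*f = 0)
(6 - 9)²*p(k) = (6 - 9)²*0 = (-3)²*0 = 9*0 = 0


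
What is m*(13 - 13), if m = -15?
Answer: 0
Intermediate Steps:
m*(13 - 13) = -15*(13 - 13) = -15*0 = 0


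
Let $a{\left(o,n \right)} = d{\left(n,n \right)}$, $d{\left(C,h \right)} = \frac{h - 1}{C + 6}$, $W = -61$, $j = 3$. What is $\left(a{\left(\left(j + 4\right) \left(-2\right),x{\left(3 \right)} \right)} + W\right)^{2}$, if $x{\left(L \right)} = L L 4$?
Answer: $\frac{130321}{36} \approx 3620.0$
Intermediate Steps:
$x{\left(L \right)} = 4 L^{2}$ ($x{\left(L \right)} = L^{2} \cdot 4 = 4 L^{2}$)
$d{\left(C,h \right)} = \frac{-1 + h}{6 + C}$
$a{\left(o,n \right)} = \frac{-1 + n}{6 + n}$
$\left(a{\left(\left(j + 4\right) \left(-2\right),x{\left(3 \right)} \right)} + W\right)^{2} = \left(\frac{-1 + 4 \cdot 3^{2}}{6 + 4 \cdot 3^{2}} - 61\right)^{2} = \left(\frac{-1 + 4 \cdot 9}{6 + 4 \cdot 9} - 61\right)^{2} = \left(\frac{-1 + 36}{6 + 36} - 61\right)^{2} = \left(\frac{1}{42} \cdot 35 - 61\right)^{2} = \left(\frac{5}{6} - 61\right)^{2} = \left(- \frac{361}{6}\right)^{2} = \frac{130321}{36}$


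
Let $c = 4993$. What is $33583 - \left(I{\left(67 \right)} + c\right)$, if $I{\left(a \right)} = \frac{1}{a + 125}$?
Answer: $\frac{5489279}{192} \approx 28590.0$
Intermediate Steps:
$I{\left(a \right)} = \frac{1}{125 + a}$
$33583 - \left(I{\left(67 \right)} + c\right) = 33583 - \left(\frac{1}{125 + 67} + 4993\right) = 33583 - \left(\frac{1}{192} + 4993\right) = 33583 - \frac{958657}{192} = \frac{5489279}{192}$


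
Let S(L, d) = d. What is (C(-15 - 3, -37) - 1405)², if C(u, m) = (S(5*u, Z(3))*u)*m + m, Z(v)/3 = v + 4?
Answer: 157351936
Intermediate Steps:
Z(v) = 12 + 3*v (Z(v) = 3*(v + 4) = 3*(4 + v) = 12 + 3*v)
C(u, m) = m + 21*m*u (C(u, m) = ((12 + 3*3)*u)*m + m = ((12 + 9)*u)*m + m = (21*u)*m + m = 21*m*u + m = m + 21*m*u)
(C(-15 - 3, -37) - 1405)² = (-37*(1 + 21*(-15 - 3)) - 1405)² = (-37*(1 + 21*(-18)) - 1405)² = (-37*(1 - 378) - 1405)² = (-37*(-377) - 1405)² = (13949 - 1405)² = 12544² = 157351936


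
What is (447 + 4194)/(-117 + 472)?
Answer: 4641/355 ≈ 13.073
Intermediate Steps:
(447 + 4194)/(-117 + 472) = 4641/355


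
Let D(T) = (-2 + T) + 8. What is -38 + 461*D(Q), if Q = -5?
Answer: 423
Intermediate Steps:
D(T) = 6 + T
-38 + 461*D(Q) = -38 + 461*(6 - 5) = -38 + 461*1 = -38 + 461 = 423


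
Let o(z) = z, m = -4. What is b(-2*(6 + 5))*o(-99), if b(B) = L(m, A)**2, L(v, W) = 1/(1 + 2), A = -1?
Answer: -11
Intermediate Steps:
L(v, W) = 1/3
b(B) = 1/9 (b(B) = (1/3)**2 = 1/9)
b(-2*(6 + 5))*o(-99) = (1/9)*(-99) = -11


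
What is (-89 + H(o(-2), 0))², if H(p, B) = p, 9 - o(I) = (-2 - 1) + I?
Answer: 5625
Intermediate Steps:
o(I) = 12 - I (o(I) = 9 - ((-2 - 1) + I) = 9 - (-3 + I) = 9 + (3 - I) = 12 - I)
(-89 + H(o(-2), 0))² = (-89 + (12 - 1*(-2)))² = (-89 + (12 + 2))² = (-89 + 14)² = (-75)² = 5625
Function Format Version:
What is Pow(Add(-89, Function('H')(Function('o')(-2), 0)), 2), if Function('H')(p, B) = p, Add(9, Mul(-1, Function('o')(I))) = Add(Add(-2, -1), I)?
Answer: 5625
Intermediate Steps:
Function('o')(I) = Add(12, Mul(-1, I)) (Function('o')(I) = Add(9, Mul(-1, Add(Add(-2, -1), I))) = Add(9, Mul(-1, Add(-3, I))) = Add(9, Add(3, Mul(-1, I))) = Add(12, Mul(-1, I)))
Pow(Add(-89, Function('H')(Function('o')(-2), 0)), 2) = Pow(Add(-89, Add(12, Mul(-1, -2))), 2) = Pow(Add(-89, Add(12, 2)), 2) = Pow(Add(-89, 14), 2) = Pow(-75, 2) = 5625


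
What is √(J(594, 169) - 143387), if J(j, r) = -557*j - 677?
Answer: I*√474922 ≈ 689.15*I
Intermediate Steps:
J(j, r) = -677 - 557*j
√(J(594, 169) - 143387) = √((-677 - 557*594) - 143387) = √((-677 - 330858) - 143387) = √(-331535 - 143387) = √(-474922) = I*√474922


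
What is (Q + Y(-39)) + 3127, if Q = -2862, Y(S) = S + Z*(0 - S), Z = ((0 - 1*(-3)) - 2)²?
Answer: 265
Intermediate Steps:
Z = 1 (Z = ((0 + 3) - 2)² = (3 - 2)² = 1² = 1)
Y(S) = 0 (Y(S) = S + 1*(0 - S) = S + 1*(-S) = S - S = 0)
(Q + Y(-39)) + 3127 = (-2862 + 0) + 3127 = -2862 + 3127 = 265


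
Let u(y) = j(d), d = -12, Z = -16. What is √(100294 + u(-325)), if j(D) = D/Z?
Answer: √401179/2 ≈ 316.69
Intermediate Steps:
j(D) = -D/16 (j(D) = D/(-16) = D*(-1/16) = -D/16)
u(y) = ¾ (u(y) = -1/16*(-12) = ¾)
√(100294 + u(-325)) = √(100294 + ¾) = √(401179/4) = √401179/2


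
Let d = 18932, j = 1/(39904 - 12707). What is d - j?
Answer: 514893603/27197 ≈ 18932.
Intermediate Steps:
j = 1/27197 ≈ 3.6769e-5
d - j = 18932 - 1*1/27197 = 18932 - 1/27197 = 514893603/27197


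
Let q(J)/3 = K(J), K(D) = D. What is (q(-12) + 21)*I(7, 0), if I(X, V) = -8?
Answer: 120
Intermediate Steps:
q(J) = 3*J
(q(-12) + 21)*I(7, 0) = (3*(-12) + 21)*(-8) = (-36 + 21)*(-8) = -15*(-8) = 120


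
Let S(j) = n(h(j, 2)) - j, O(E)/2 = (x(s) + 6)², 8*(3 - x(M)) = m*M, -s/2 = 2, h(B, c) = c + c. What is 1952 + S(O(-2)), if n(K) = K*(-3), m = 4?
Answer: 1698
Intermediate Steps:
h(B, c) = 2*c
s = -4 (s = -2*2 = -4)
x(M) = 3 - M/2
n(K) = -3*K
O(E) = 242 (O(E) = 2*((3 - ½*(-4)) + 6)² = 2*((3 + 2) + 6)² = 2*(5 + 6)² = 2*11² = 2*121 = 242)
S(j) = -12 - j (S(j) = -6*2 - j = -3*4 - j = -12 - j)
1952 + S(O(-2)) = 1952 + (-12 - 1*242) = 1952 + (-12 - 242) = 1952 - 254 = 1698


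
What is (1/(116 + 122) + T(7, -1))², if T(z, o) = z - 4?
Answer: 511225/56644 ≈ 9.0252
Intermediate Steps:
T(z, o) = -4 + z
(1/(116 + 122) + T(7, -1))² = (1/(116 + 122) + (-4 + 7))² = (1/238 + 3)² = (715/238)² = 511225/56644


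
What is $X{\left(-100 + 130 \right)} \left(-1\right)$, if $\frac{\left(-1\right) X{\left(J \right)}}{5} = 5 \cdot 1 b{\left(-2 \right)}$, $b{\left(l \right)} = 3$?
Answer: $75$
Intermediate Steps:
$X{\left(J \right)} = -75$ ($X{\left(J \right)} = - 5 \cdot 5 \cdot 1 \cdot 3 = - 5 \cdot 5 \cdot 3 = \left(-5\right) 15 = -75$)
$X{\left(-100 + 130 \right)} \left(-1\right) = \left(-75\right) \left(-1\right) = 75$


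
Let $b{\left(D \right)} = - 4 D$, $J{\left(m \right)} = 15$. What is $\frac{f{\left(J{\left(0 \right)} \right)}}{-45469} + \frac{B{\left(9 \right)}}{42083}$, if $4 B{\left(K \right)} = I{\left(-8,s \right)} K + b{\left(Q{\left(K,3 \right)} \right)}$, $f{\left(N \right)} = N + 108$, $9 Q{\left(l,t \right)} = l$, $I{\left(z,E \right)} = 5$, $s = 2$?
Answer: $- \frac{459527}{186680188} \approx -0.0024616$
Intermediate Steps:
$Q{\left(l,t \right)} = \frac{l}{9}$
$f{\left(N \right)} = 108 + N$
$B{\left(K \right)} = \frac{41 K}{36}$ ($B{\left(K \right)} = \frac{5 K - 4 \frac{K}{9}}{4} = \frac{5 K - \frac{4 K}{9}}{4} = \frac{\frac{41}{9} K}{4} = \frac{41 K}{36}$)
$\frac{f{\left(J{\left(0 \right)} \right)}}{-45469} + \frac{B{\left(9 \right)}}{42083} = \frac{108 + 15}{-45469} + \frac{\frac{41}{36} \cdot 9}{42083} = 123 \left(- \frac{1}{45469}\right) + \frac{41}{4} \cdot \frac{1}{42083} = - \frac{3}{1109} + \frac{41}{168332} = - \frac{459527}{186680188}$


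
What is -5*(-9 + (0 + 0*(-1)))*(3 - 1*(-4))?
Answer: 315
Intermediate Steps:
-5*(-9 + (0 + 0*(-1)))*(3 - 1*(-4)) = -5*(-9 + (0 + 0))*(3 + 4) = -5*(-9 + 0)*7 = -(-45)*7 = -5*(-63) = 315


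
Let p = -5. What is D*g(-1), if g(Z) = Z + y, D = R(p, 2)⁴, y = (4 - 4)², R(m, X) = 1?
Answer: -1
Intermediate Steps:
y = 0 (y = 0² = 0)
D = 1 (D = 1⁴ = 1)
g(Z) = Z (g(Z) = Z + 0 = Z)
D*g(-1) = 1*(-1) = -1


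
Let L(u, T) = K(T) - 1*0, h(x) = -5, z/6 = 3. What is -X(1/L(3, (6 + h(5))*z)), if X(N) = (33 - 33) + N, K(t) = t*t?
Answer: -1/324 ≈ -0.0030864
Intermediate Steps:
z = 18 (z = 6*3 = 18)
K(t) = t²
L(u, T) = T² (L(u, T) = T² - 1*0 = T² + 0 = T²)
X(N) = N (X(N) = 0 + N = N)
-X(1/L(3, (6 + h(5))*z)) = -1/(((6 - 5)*18)²) = -1/((1*18)²) = -1/(18²) = -1/324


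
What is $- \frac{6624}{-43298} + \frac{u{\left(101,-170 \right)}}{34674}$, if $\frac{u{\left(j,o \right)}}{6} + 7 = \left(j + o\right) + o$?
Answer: $\frac{13814394}{125109571} \approx 0.11042$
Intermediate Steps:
$u{\left(j,o \right)} = -42 + 6 j + 12 o$ ($u{\left(j,o \right)} = -42 + 6 \left(\left(j + o\right) + o\right) = -42 + 6 \left(j + 2 o\right) = -42 + \left(6 j + 12 o\right) = -42 + 6 j + 12 o$)
$- \frac{6624}{-43298} + \frac{u{\left(101,-170 \right)}}{34674} = - \frac{6624}{-43298} + \frac{-42 + 6 \cdot 101 + 12 \left(-170\right)}{34674} = \left(-6624\right) \left(- \frac{1}{43298}\right) + \left(-42 + 606 - 2040\right) \frac{1}{34674} = \frac{3312}{21649} - \frac{246}{5779} = \frac{13814394}{125109571}$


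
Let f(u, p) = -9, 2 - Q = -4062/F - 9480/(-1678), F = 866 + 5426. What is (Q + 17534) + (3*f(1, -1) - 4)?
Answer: 46191134439/2639494 ≈ 17500.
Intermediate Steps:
F = 6292
Q = -7929043/2639494 (Q = 2 - (-4062/6292 - 9480/(-1678)) = 2 - (-4062*1/6292 - 9480*(-1/1678)) = 2 - (-2031/3146 + 4740/839) = 2 - 1*13208031/2639494 = 2 - 13208031/2639494 = -7929043/2639494 ≈ -3.0040)
(Q + 17534) + (3*f(1, -1) - 4) = (-7929043/2639494 + 17534) + (3*(-9) - 4) = 46272958753/2639494 + (-27 - 4) = 46272958753/2639494 - 31 = 46191134439/2639494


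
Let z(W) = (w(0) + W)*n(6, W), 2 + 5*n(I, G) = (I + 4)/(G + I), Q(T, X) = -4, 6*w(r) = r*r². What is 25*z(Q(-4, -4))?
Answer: -60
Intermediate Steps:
w(r) = r³/6 (w(r) = (r*r²)/6 = r³/6)
n(I, G) = -⅖ + (4 + I)/(5*(G + I)) (n(I, G) = -⅖ + ((I + 4)/(G + I))/5 = -⅖ + ((4 + I)/(G + I))/5 = -⅖ + (4 + I)/(5*(G + I)))
z(W) = W*(-2 - 2*W)/(5*(6 + W)) (z(W) = ((⅙)*0³ + W)*((4 - 1*6 - 2*W)/(5*(W + 6))) = ((⅙)*0 + W)*((4 - 6 - 2*W)/(5*(6 + W))) = (0 + W)*((-2 - 2*W)/(5*(6 + W))) = W*((-2 - 2*W)/(5*(6 + W))) = W*(-2 - 2*W)/(5*(6 + W)))
25*z(Q(-4, -4)) = 25*(-2*(-4)*(1 - 4)/(30 + 5*(-4))) = 25*(-2*(-4)*(-3)/(30 - 20)) = 25*(-2*(-4)*(-3)/10) = 25*(-2*(-4)*⅒*(-3)) = 25*(-12/5) = -60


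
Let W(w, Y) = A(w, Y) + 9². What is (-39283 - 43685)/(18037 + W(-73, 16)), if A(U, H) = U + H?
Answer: -82968/18061 ≈ -4.5938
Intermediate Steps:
A(U, H) = H + U
W(w, Y) = 81 + Y + w (W(w, Y) = (Y + w) + 9² = (Y + w) + 81 = 81 + Y + w)
(-39283 - 43685)/(18037 + W(-73, 16)) = (-39283 - 43685)/(18037 + (81 + 16 - 73)) = -82968/(18037 + 24) = -82968/18061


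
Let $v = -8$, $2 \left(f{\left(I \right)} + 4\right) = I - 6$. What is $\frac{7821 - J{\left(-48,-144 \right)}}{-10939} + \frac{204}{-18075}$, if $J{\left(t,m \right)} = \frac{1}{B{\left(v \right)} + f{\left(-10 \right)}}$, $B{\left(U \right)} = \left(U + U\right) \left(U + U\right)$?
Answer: $- \frac{11679145963}{16081423900} \approx -0.72625$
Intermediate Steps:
$f{\left(I \right)} = -7 + \frac{I}{2}$ ($f{\left(I \right)} = -4 + \frac{I - 6}{2} = -4 + \frac{-6 + I}{2} = -4 + \left(-3 + \frac{I}{2}\right) = -7 + \frac{I}{2}$)
$B{\left(U \right)} = 4 U^{2}$ ($B{\left(U \right)} = 2 U 2 U = 4 U^{2}$)
$J{\left(t,m \right)} = \frac{1}{244}$ ($J{\left(t,m \right)} = \frac{1}{4 \left(-8\right)^{2} + \left(-7 + \frac{1}{2} \left(-10\right)\right)} = \frac{1}{4 \cdot 64 - 12} = \frac{1}{256 - 12} = \frac{1}{244}$)
$\frac{7821 - J{\left(-48,-144 \right)}}{-10939} + \frac{204}{-18075} = \frac{7821 - \frac{1}{244}}{-10939} + \frac{204}{-18075} = \left(7821 - \frac{1}{244}\right) \left(- \frac{1}{10939}\right) + 204 \left(- \frac{1}{18075}\right) = \frac{1908323}{244} \left(- \frac{1}{10939}\right) - \frac{68}{6025} = - \frac{1908323}{2669116} - \frac{68}{6025} = - \frac{11679145963}{16081423900}$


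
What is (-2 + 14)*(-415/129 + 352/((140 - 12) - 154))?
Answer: -112396/559 ≈ -201.07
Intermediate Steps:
(-2 + 14)*(-415/129 + 352/((140 - 12) - 154)) = 12*(-415*1/129 + 352/(128 - 154)) = 12*(-415/129 + 352/(-26)) = 12*(-415/129 + 352*(-1/26)) = 12*(-415/129 - 176/13) = 12*(-28099/1677) = -112396/559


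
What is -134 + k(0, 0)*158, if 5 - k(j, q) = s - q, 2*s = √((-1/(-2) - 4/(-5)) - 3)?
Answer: 656 - 79*I*√170/10 ≈ 656.0 - 103.0*I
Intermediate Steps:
s = I*√170/20 (s = √((-1/(-2) - 4/(-5)) - 3)/2 = √((-1*(-½) - 4*(-⅕)) - 3)/2 = √((½ + ⅘) - 3)/2 = √(13/10 - 3)/2 = √(-17/10)/2 = (I*√170/10)/2 = I*√170/20 ≈ 0.65192*I)
k(j, q) = 5 + q - I*√170/20 (k(j, q) = 5 - (I*√170/20 - q) = 5 - (-q + I*√170/20) = 5 + (q - I*√170/20) = 5 + q - I*√170/20)
-134 + k(0, 0)*158 = -134 + (5 + 0 - I*√170/20)*158 = -134 + (5 - I*√170/20)*158 = -134 + (790 - 79*I*√170/10) = 656 - 79*I*√170/10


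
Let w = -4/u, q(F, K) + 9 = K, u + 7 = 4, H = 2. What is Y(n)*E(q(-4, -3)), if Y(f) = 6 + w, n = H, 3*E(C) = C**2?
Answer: 352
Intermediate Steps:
u = -3 (u = -7 + 4 = -3)
q(F, K) = -9 + K
E(C) = C**2/3
w = 4/3 (w = -4/(-3) = -4*(-1/3) = 4/3 ≈ 1.3333)
n = 2
Y(f) = 22/3 (Y(f) = 6 + 4/3 = 22/3)
Y(n)*E(q(-4, -3)) = 22*((-9 - 3)**2/3)/3 = 22*((1/3)*(-12)**2)/3 = 22*((1/3)*144)/3 = (22/3)*48 = 352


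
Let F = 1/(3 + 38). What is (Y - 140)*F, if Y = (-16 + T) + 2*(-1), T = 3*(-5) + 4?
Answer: -169/41 ≈ -4.1219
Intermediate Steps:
T = -11 (T = -15 + 4 = -11)
F = 1/41 ≈ 0.024390
Y = -29 (Y = (-16 - 11) + 2*(-1) = -27 - 2 = -29)
(Y - 140)*F = (-29 - 140)*(1/41) = -169*1/41 = -169/41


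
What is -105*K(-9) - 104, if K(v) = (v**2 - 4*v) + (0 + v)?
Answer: -11444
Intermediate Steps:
K(v) = v**2 - 3*v (K(v) = (v**2 - 4*v) + v = v**2 - 3*v)
-105*K(-9) - 104 = -(-945)*(-3 - 9) - 104 = -(-945)*(-12) - 104 = -105*108 - 104 = -11340 - 104 = -11444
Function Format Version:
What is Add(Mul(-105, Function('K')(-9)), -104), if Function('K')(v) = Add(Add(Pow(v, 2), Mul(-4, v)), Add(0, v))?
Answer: -11444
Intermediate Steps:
Function('K')(v) = Add(Pow(v, 2), Mul(-3, v)) (Function('K')(v) = Add(Add(Pow(v, 2), Mul(-4, v)), v) = Add(Pow(v, 2), Mul(-3, v)))
Add(Mul(-105, Function('K')(-9)), -104) = Add(Mul(-105, Mul(-9, Add(-3, -9))), -104) = Add(Mul(-105, Mul(-9, -12)), -104) = Add(Mul(-105, 108), -104) = Add(-11340, -104) = -11444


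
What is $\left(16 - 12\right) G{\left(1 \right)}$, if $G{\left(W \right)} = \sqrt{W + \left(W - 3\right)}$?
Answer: $4 i \approx 4.0 i$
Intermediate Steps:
$G{\left(W \right)} = \sqrt{-3 + 2 W}$ ($G{\left(W \right)} = \sqrt{W + \left(-3 + W\right)} = \sqrt{-3 + 2 W}$)
$\left(16 - 12\right) G{\left(1 \right)} = \left(16 - 12\right) \sqrt{-3 + 2 \cdot 1} = 4 \sqrt{-3 + 2} = 4 \sqrt{-1} = 4 i$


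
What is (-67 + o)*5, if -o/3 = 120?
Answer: -2135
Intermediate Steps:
o = -360 (o = -3*120 = -360)
(-67 + o)*5 = (-67 - 360)*5 = -427*5 = -2135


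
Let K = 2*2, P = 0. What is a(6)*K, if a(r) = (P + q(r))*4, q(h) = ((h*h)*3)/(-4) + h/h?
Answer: -416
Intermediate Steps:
q(h) = 1 - 3*h²/4 (q(h) = (h²*3)*(-¼) + 1 = (3*h²)*(-¼) + 1 = -3*h²/4 + 1 = 1 - 3*h²/4)
K = 4
a(r) = 4 - 3*r² (a(r) = (0 + (1 - 3*r²/4))*4 = (1 - 3*r²/4)*4 = 4 - 3*r²)
a(6)*K = (4 - 3*6²)*4 = (4 - 3*36)*4 = (4 - 108)*4 = -104*4 = -416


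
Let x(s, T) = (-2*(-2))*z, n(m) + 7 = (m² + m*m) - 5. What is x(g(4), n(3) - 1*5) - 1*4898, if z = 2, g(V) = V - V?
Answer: -4890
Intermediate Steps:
g(V) = 0
n(m) = -12 + 2*m² (n(m) = -7 + ((m² + m*m) - 5) = -7 + ((m² + m²) - 5) = -7 + (2*m² - 5) = -7 + (-5 + 2*m²) = -12 + 2*m²)
x(s, T) = 8 (x(s, T) = -2*(-2)*2 = 4*2 = 8)
x(g(4), n(3) - 1*5) - 1*4898 = 8 - 1*4898 = 8 - 4898 = -4890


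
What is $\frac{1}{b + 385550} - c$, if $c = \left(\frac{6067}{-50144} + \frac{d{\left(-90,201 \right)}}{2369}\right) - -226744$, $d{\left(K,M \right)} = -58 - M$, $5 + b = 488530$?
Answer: $- \frac{23543341219668006239}{103832362199200} \approx -2.2674 \cdot 10^{5}$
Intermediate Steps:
$b = 488525$ ($b = -5 + 488530 = 488525$)
$c = \frac{26935149981165}{118791136}$ ($c = \left(\frac{6067}{-50144} + \frac{-58 - 201}{2369}\right) - -226744 = \left(6067 \left(- \frac{1}{50144}\right) + \left(-58 - 201\right) \frac{1}{2369}\right) + 226744 = \left(- \frac{6067}{50144} - \frac{259}{2369}\right) + 226744 = - \frac{27360019}{118791136} + 226744 = \frac{26935149981165}{118791136} \approx 2.2674 \cdot 10^{5}$)
$\frac{1}{b + 385550} - c = \frac{1}{488525 + 385550} - \frac{26935149981165}{118791136} = \frac{1}{874075} - \frac{26935149981165}{118791136} = - \frac{23543341219668006239}{103832362199200}$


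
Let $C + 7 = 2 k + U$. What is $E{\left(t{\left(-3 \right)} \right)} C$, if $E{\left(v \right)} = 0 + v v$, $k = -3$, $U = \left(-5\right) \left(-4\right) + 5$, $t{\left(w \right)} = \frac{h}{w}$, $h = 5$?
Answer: $\frac{100}{3} \approx 33.333$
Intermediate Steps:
$t{\left(w \right)} = \frac{5}{w}$
$U = 25$ ($U = 20 + 5 = 25$)
$E{\left(v \right)} = v^{2}$ ($E{\left(v \right)} = 0 + v^{2} = v^{2}$)
$C = 12$ ($C = -7 + \left(2 \left(-3\right) + 25\right) = -7 + \left(-6 + 25\right) = -7 + 19 = 12$)
$E{\left(t{\left(-3 \right)} \right)} C = \left(\frac{5}{-3}\right)^{2} \cdot 12 = \left(5 \left(- \frac{1}{3}\right)\right)^{2} \cdot 12 = \left(- \frac{5}{3}\right)^{2} \cdot 12 = \frac{25}{9} \cdot 12 = \frac{100}{3}$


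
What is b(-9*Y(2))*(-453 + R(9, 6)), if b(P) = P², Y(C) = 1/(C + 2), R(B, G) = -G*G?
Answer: -39609/16 ≈ -2475.6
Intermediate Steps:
R(B, G) = -G²
Y(C) = 1/(2 + C)
b(-9*Y(2))*(-453 + R(9, 6)) = (-9/(2 + 2))²*(-453 - 1*6²) = (-9/4)²*(-453 - 1*36) = (-9*¼)²*(-453 - 36) = (-9/4)²*(-489) = (81/16)*(-489) = -39609/16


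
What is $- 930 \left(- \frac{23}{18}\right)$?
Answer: $\frac{3565}{3} \approx 1188.3$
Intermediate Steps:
$- 930 \left(- \frac{23}{18}\right) = - 930 \left(\left(-23\right) \frac{1}{18}\right) = \left(-930\right) \left(- \frac{23}{18}\right) = \frac{3565}{3}$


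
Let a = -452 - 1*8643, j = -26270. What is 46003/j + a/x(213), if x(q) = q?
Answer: -3503159/78810 ≈ -44.451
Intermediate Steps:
a = -9095 (a = -452 - 8643 = -9095)
46003/j + a/x(213) = 46003/(-26270) - 9095/213 = 46003*(-1/26270) - 9095*1/213 = -46003/26270 - 9095/213 = -3503159/78810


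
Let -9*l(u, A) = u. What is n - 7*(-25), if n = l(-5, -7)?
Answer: 1580/9 ≈ 175.56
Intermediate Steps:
l(u, A) = -u/9
n = 5/9 (n = -1/9*(-5) = 5/9 ≈ 0.55556)
n - 7*(-25) = 5/9 - 7*(-25) = 5/9 + 175 = 1580/9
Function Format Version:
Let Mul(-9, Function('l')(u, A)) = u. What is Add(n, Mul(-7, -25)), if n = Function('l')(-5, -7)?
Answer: Rational(1580, 9) ≈ 175.56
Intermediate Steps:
Function('l')(u, A) = Mul(Rational(-1, 9), u)
n = Rational(5, 9) (n = Mul(Rational(-1, 9), -5) = Rational(5, 9) ≈ 0.55556)
Add(n, Mul(-7, -25)) = Add(Rational(5, 9), Mul(-7, -25)) = Add(Rational(5, 9), 175) = Rational(1580, 9)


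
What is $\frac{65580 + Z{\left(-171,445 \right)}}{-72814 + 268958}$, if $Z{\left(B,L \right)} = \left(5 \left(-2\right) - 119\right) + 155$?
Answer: $\frac{32803}{98072} \approx 0.33448$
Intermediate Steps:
$Z{\left(B,L \right)} = 26$ ($Z{\left(B,L \right)} = \left(-10 - 119\right) + 155 = -129 + 155 = 26$)
$\frac{65580 + Z{\left(-171,445 \right)}}{-72814 + 268958} = \frac{65580 + 26}{-72814 + 268958} = \frac{65606}{196144} = 65606 \cdot \frac{1}{196144} = \frac{32803}{98072}$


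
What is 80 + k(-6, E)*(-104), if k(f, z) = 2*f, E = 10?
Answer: 1328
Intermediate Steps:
80 + k(-6, E)*(-104) = 80 + (2*(-6))*(-104) = 80 - 12*(-104) = 80 + 1248 = 1328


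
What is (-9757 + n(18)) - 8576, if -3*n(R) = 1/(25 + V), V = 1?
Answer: -1429975/78 ≈ -18333.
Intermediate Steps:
n(R) = -1/78 (n(R) = -1/(3*(25 + 1)) = -⅓/26 = -⅓*1/26 = -1/78)
(-9757 + n(18)) - 8576 = (-9757 - 1/78) - 8576 = -761047/78 - 8576 = -1429975/78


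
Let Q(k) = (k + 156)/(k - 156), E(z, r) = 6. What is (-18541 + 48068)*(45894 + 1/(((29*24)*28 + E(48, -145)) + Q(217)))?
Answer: 1611915375737113/1189507 ≈ 1.3551e+9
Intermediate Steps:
Q(k) = (156 + k)/(-156 + k)
(-18541 + 48068)*(45894 + 1/(((29*24)*28 + E(48, -145)) + Q(217))) = (-18541 + 48068)*(45894 + 1/(((29*24)*28 + 6) + (156 + 217)/(-156 + 217))) = 29527*(45894 + 1/((696*28 + 6) + 373/61)) = 29527*(45894 + 1/((19488 + 6) + (1/61)*373)) = 29527*(45894 + 1/(19494 + 373/61)) = 29527*(45894 + 1/(1189507/61)) = 29527*(45894 + 61/1189507) = 29527*(54591234319/1189507) = 1611915375737113/1189507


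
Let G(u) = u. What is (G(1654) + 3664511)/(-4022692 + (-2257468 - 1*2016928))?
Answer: -1222055/2765696 ≈ -0.44186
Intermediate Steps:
(G(1654) + 3664511)/(-4022692 + (-2257468 - 1*2016928)) = (1654 + 3664511)/(-4022692 + (-2257468 - 1*2016928)) = 3666165/(-4022692 + (-2257468 - 2016928)) = 3666165/(-4022692 - 4274396) = 3666165/(-8297088) = 3666165*(-1/8297088) = -1222055/2765696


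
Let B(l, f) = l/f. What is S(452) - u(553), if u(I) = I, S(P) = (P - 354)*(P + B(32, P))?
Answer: 4943743/113 ≈ 43750.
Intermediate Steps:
S(P) = (-354 + P)*(P + 32/P) (S(P) = (P - 354)*(P + 32/P) = (-354 + P)*(P + 32/P))
S(452) - u(553) = (32 + 452² - 11328/452 - 354*452) - 1*553 = (32 + 204304 - 11328*1/452 - 160008) - 553 = (32 + 204304 - 2832/113 - 160008) - 553 = 5006232/113 - 553 = 4943743/113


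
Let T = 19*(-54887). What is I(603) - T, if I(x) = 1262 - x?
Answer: 1043512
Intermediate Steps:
T = -1042853
I(603) - T = (1262 - 1*603) - 1*(-1042853) = (1262 - 603) + 1042853 = 659 + 1042853 = 1043512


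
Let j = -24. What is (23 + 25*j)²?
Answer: 332929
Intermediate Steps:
(23 + 25*j)² = (23 + 25*(-24))² = (23 - 600)² = (-577)² = 332929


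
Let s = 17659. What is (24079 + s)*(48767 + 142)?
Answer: 2041363842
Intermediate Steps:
(24079 + s)*(48767 + 142) = (24079 + 17659)*(48767 + 142) = 41738*48909 = 2041363842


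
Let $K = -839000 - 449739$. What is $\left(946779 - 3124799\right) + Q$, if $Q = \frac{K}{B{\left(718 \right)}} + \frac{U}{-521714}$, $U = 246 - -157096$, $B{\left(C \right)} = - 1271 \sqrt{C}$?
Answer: $- \frac{568151841811}{260857} + \frac{1288739 \sqrt{718}}{912578} \approx -2.178 \cdot 10^{6}$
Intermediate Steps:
$K = -1288739$
$U = 157342$ ($U = 246 + 157096 = 157342$)
$Q = - \frac{78671}{260857} + \frac{1288739 \sqrt{718}}{912578}$ ($Q = - \frac{1288739}{\left(-1271\right) \sqrt{718}} + \frac{157342}{-521714} = - 1288739 \left(- \frac{\sqrt{718}}{912578}\right) + 157342 \left(- \frac{1}{521714}\right) = \frac{1288739 \sqrt{718}}{912578} - \frac{78671}{260857} = - \frac{78671}{260857} + \frac{1288739 \sqrt{718}}{912578} \approx 37.539$)
$\left(946779 - 3124799\right) + Q = \left(946779 - 3124799\right) - \left(\frac{78671}{260857} - \frac{1288739 \sqrt{718}}{912578}\right) = -2178020 - \left(\frac{78671}{260857} - \frac{1288739 \sqrt{718}}{912578}\right) = - \frac{568151841811}{260857} + \frac{1288739 \sqrt{718}}{912578}$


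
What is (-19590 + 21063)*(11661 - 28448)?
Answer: -24727251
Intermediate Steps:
(-19590 + 21063)*(11661 - 28448) = 1473*(-16787) = -24727251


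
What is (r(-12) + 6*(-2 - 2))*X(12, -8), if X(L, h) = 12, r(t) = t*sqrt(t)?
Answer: -288 - 288*I*sqrt(3) ≈ -288.0 - 498.83*I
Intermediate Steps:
r(t) = t**(3/2)
(r(-12) + 6*(-2 - 2))*X(12, -8) = ((-12)**(3/2) + 6*(-2 - 2))*12 = (-24*I*sqrt(3) + 6*(-4))*12 = (-24*I*sqrt(3) - 24)*12 = (-24 - 24*I*sqrt(3))*12 = -288 - 288*I*sqrt(3)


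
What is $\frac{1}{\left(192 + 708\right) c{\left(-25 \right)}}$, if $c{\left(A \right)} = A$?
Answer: $- \frac{1}{22500} \approx -4.4444 \cdot 10^{-5}$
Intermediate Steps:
$\frac{1}{\left(192 + 708\right) c{\left(-25 \right)}} = \frac{1}{\left(192 + 708\right) \left(-25\right)} = \frac{1}{900} \left(- \frac{1}{25}\right) = - \frac{1}{22500}$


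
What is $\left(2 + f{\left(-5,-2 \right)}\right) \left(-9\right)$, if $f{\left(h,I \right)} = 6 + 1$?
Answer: $-81$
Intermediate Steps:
$f{\left(h,I \right)} = 7$
$\left(2 + f{\left(-5,-2 \right)}\right) \left(-9\right) = \left(2 + 7\right) \left(-9\right) = 9 \left(-9\right) = -81$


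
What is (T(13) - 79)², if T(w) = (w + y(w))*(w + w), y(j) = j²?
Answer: 21650409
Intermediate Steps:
T(w) = 2*w*(w + w²) (T(w) = (w + w²)*(w + w) = (w + w²)*(2*w) = 2*w*(w + w²))
(T(13) - 79)² = (2*13²*(1 + 13) - 79)² = (2*169*14 - 79)² = (4732 - 79)² = 4653² = 21650409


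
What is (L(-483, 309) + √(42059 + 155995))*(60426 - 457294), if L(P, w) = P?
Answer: 191687244 - 1190604*√22006 ≈ 1.5068e+7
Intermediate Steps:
(L(-483, 309) + √(42059 + 155995))*(60426 - 457294) = (-483 + √(42059 + 155995))*(60426 - 457294) = (-483 + √198054)*(-396868) = (-483 + 3*√22006)*(-396868) = 191687244 - 1190604*√22006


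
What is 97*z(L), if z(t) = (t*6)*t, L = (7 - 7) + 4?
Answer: 9312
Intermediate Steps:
L = 4 (L = 0 + 4 = 4)
z(t) = 6*t**2 (z(t) = (6*t)*t = 6*t**2)
97*z(L) = 97*(6*4**2) = 97*(6*16) = 97*96 = 9312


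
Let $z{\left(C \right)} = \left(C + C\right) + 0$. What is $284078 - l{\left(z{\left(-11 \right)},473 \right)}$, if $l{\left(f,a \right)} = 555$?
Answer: $283523$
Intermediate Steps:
$z{\left(C \right)} = 2 C$ ($z{\left(C \right)} = 2 C + 0 = 2 C$)
$284078 - l{\left(z{\left(-11 \right)},473 \right)} = 284078 - 555 = 283523$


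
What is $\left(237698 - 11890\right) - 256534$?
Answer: $-30726$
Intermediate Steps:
$\left(237698 - 11890\right) - 256534 = 225808 - 256534 = -30726$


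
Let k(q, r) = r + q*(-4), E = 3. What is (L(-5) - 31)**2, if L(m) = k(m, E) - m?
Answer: 9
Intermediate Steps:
k(q, r) = r - 4*q
L(m) = 3 - 5*m (L(m) = (3 - 4*m) - m = 3 - 5*m)
(L(-5) - 31)**2 = ((3 - 5*(-5)) - 31)**2 = ((3 + 25) - 31)**2 = (28 - 31)**2 = (-3)**2 = 9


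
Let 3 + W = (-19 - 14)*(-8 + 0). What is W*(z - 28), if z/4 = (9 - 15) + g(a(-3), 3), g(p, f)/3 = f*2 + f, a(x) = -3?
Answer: 14616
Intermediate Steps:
g(p, f) = 9*f (g(p, f) = 3*(f*2 + f) = 3*(2*f + f) = 3*(3*f) = 9*f)
W = 261 (W = -3 + (-19 - 14)*(-8 + 0) = -3 - 33*(-8) = -3 + 264 = 261)
z = 84 (z = 4*((9 - 15) + 9*3) = 4*(-6 + 27) = 4*21 = 84)
W*(z - 28) = 261*(84 - 28) = 261*56 = 14616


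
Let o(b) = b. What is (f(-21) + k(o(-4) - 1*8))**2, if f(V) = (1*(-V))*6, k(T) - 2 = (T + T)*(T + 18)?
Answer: 256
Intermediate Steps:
k(T) = 2 + 2*T*(18 + T) (k(T) = 2 + (T + T)*(T + 18) = 2 + (2*T)*(18 + T) = 2 + 2*T*(18 + T))
f(V) = -6*V (f(V) = -V*6 = -6*V)
(f(-21) + k(o(-4) - 1*8))**2 = (-6*(-21) + (2 + 2*(-4 - 1*8)**2 + 36*(-4 - 1*8)))**2 = (126 + (2 + 2*(-4 - 8)**2 + 36*(-4 - 8)))**2 = (126 + (2 + 2*(-12)**2 + 36*(-12)))**2 = (126 + (2 + 2*144 - 432))**2 = (126 + (2 + 288 - 432))**2 = (126 - 142)**2 = (-16)**2 = 256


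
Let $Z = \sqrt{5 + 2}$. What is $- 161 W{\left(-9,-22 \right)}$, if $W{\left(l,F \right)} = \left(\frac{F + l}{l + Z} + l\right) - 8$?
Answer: $\frac{157619}{74} - \frac{4991 \sqrt{7}}{74} \approx 1951.5$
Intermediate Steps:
$Z = \sqrt{7} \approx 2.6458$
$W{\left(l,F \right)} = -8 + l + \frac{F + l}{l + \sqrt{7}}$ ($W{\left(l,F \right)} = \left(\frac{F + l}{l + \sqrt{7}} + l\right) - 8 = \left(l + \frac{F + l}{l + \sqrt{7}}\right) - 8 = -8 + l + \frac{F + l}{l + \sqrt{7}}$)
$- 161 W{\left(-9,-22 \right)} = - 161 \frac{-22 + \left(-9\right)^{2} - 8 \sqrt{7} - -63 - 9 \sqrt{7}}{-9 + \sqrt{7}} = - 161 \frac{-22 + 81 - 8 \sqrt{7} + 63 - 9 \sqrt{7}}{-9 + \sqrt{7}} = - 161 \frac{122 - 17 \sqrt{7}}{-9 + \sqrt{7}} = - \frac{161 \left(122 - 17 \sqrt{7}\right)}{-9 + \sqrt{7}}$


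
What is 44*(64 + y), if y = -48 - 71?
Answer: -2420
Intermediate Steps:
y = -119
44*(64 + y) = 44*(64 - 119) = 44*(-55) = -2420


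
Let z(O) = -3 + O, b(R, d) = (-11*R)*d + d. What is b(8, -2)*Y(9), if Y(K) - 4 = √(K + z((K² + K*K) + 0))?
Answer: 696 + 348*√42 ≈ 2951.3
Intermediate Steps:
b(R, d) = d - 11*R*d (b(R, d) = -11*R*d + d = d - 11*R*d)
Y(K) = 4 + √(-3 + K + 2*K²) (Y(K) = 4 + √(K + (-3 + ((K² + K*K) + 0))) = 4 + √(K + (-3 + ((K² + K²) + 0))) = 4 + √(K + (-3 + (2*K² + 0))) = 4 + √(K + (-3 + 2*K²)) = 4 + √(-3 + K + 2*K²))
b(8, -2)*Y(9) = (-2*(1 - 11*8))*(4 + √(-3 + 9 + 2*9²)) = (-2*(1 - 88))*(4 + √(-3 + 9 + 2*81)) = (-2*(-87))*(4 + √(-3 + 9 + 162)) = 174*(4 + √168) = 174*(4 + 2*√42) = 696 + 348*√42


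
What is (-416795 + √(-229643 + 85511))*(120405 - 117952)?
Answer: -1022398135 + 4906*I*√36033 ≈ -1.0224e+9 + 9.3128e+5*I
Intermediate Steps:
(-416795 + √(-229643 + 85511))*(120405 - 117952) = (-416795 + √(-144132))*2453 = (-416795 + 2*I*√36033)*2453 = -1022398135 + 4906*I*√36033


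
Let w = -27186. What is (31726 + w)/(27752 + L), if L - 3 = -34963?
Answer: -1135/1802 ≈ -0.62986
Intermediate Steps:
L = -34960 (L = 3 - 34963 = -34960)
(31726 + w)/(27752 + L) = (31726 - 27186)/(27752 - 34960) = 4540/(-7208) = 4540*(-1/7208) = -1135/1802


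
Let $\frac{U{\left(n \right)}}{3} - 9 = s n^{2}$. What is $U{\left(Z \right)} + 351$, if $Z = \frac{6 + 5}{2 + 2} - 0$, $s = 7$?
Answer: $\frac{8589}{16} \approx 536.81$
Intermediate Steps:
$Z = \frac{11}{4}$ ($Z = \frac{11}{4} + 0 = \frac{11}{4} \approx 2.75$)
$U{\left(n \right)} = 27 + 21 n^{2}$ ($U{\left(n \right)} = 27 + 3 \cdot 7 n^{2} = 27 + 21 n^{2}$)
$U{\left(Z \right)} + 351 = \left(27 + 21 \left(\frac{11}{4}\right)^{2}\right) + 351 = \left(27 + 21 \cdot \frac{121}{16}\right) + 351 = \left(27 + \frac{2541}{16}\right) + 351 = \frac{2973}{16} + 351 = \frac{8589}{16}$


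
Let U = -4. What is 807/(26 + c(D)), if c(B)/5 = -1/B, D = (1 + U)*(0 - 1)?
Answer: 2421/73 ≈ 33.164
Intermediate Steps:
D = 3 (D = (1 - 4)*(0 - 1) = -3*(-1) = 3)
c(B) = -5/B (c(B) = 5*(-1/B) = -5/B)
807/(26 + c(D)) = 807/(26 - 5/3) = 807/(73/3) = (3/73)*807 = 2421/73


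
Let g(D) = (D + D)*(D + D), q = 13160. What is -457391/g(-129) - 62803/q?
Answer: -59300491/5092920 ≈ -11.644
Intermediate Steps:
g(D) = 4*D**2 (g(D) = (2*D)*(2*D) = 4*D**2)
-457391/g(-129) - 62803/q = -457391/(4*(-129)**2) - 62803/13160 = -457391/(4*16641) - 62803*1/13160 = -457391/66564 - 62803/13160 = -457391*1/66564 - 62803/13160 = -10637/1548 - 62803/13160 = -59300491/5092920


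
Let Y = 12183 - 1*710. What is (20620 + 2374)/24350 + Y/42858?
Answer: 632422201/521796150 ≈ 1.2120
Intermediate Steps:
Y = 11473 (Y = 12183 - 710 = 11473)
(20620 + 2374)/24350 + Y/42858 = (20620 + 2374)/24350 + 11473/42858 = 22994*(1/24350) + 11473*(1/42858) = 11497/12175 + 11473/42858 = 632422201/521796150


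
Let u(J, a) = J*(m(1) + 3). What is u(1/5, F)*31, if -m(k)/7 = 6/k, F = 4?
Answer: -1209/5 ≈ -241.80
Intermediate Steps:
m(k) = -42/k
u(J, a) = -39*J (u(J, a) = J*(-42/1 + 3) = J*(-42*1 + 3) = J*(-42 + 3) = J*(-39) = -39*J)
u(1/5, F)*31 = -39/5*31 = -1209/5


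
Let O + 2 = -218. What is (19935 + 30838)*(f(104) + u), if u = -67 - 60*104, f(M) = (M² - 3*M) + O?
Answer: 201924221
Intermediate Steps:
O = -220 (O = -2 - 218 = -220)
f(M) = -220 + M² - 3*M (f(M) = (M² - 3*M) - 220 = -220 + M² - 3*M)
u = -6307 (u = -67 - 6240 = -6307)
(19935 + 30838)*(f(104) + u) = (19935 + 30838)*((-220 + 104² - 3*104) - 6307) = 50773*((-220 + 10816 - 312) - 6307) = 50773*(10284 - 6307) = 50773*3977 = 201924221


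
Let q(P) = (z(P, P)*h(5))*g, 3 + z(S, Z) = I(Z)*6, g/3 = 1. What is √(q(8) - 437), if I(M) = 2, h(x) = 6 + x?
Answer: 2*I*√35 ≈ 11.832*I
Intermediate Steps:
g = 3 (g = 3*1 = 3)
z(S, Z) = 9 (z(S, Z) = -3 + 2*6 = -3 + 12 = 9)
q(P) = 297 (q(P) = (9*(6 + 5))*3 = (9*11)*3 = 99*3 = 297)
√(q(8) - 437) = √(297 - 437) = √(-140) = 2*I*√35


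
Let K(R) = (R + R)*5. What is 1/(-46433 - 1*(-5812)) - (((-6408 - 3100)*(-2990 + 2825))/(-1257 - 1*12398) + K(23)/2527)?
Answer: 4597446063003/40047878311 ≈ 114.80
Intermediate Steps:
K(R) = 10*R (K(R) = (2*R)*5 = 10*R)
1/(-46433 - 1*(-5812)) - (((-6408 - 3100)*(-2990 + 2825))/(-1257 - 1*12398) + K(23)/2527) = 1/(-46433 - 1*(-5812)) - (((-6408 - 3100)*(-2990 + 2825))/(-1257 - 1*12398) + (10*23)/2527) = 1/(-46433 + 5812) - ((-9508*(-165))/(-1257 - 12398) + 230*(1/2527)) = 1/(-40621) - (1568820/(-13655) + 230/2527) = -1/40621 - (1568820*(-1/13655) + 230/2527) = -1/40621 - (-313764/2731 + 230/2527) = -1/40621 - 1*(-792253498/6901237) = -1/40621 + 792253498/6901237 = 4597446063003/40047878311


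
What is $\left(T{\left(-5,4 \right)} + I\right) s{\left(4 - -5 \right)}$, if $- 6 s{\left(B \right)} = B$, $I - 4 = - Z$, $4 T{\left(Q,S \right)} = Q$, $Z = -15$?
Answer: $- \frac{213}{8} \approx -26.625$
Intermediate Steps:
$T{\left(Q,S \right)} = \frac{Q}{4}$
$I = 19$ ($I = 4 - -15 = 4 + 15 = 19$)
$s{\left(B \right)} = - \frac{B}{6}$
$\left(T{\left(-5,4 \right)} + I\right) s{\left(4 - -5 \right)} = \left(\frac{1}{4} \left(-5\right) + 19\right) \left(- \frac{4 - -5}{6}\right) = \left(- \frac{5}{4} + 19\right) \left(- \frac{4 + 5}{6}\right) = \frac{71 \left(\left(- \frac{1}{6}\right) 9\right)}{4} = \frac{71}{4} \left(- \frac{3}{2}\right) = - \frac{213}{8}$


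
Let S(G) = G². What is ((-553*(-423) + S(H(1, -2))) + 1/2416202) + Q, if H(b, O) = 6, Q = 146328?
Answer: 918840545167/2416202 ≈ 3.8028e+5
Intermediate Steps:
((-553*(-423) + S(H(1, -2))) + 1/2416202) + Q = ((-553*(-423) + 6²) + 1/2416202) + 146328 = ((233919 + 36) + 1/2416202) + 146328 = (233955 + 1/2416202) + 146328 = 565282538911/2416202 + 146328 = 918840545167/2416202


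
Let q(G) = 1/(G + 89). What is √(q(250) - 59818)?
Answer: I*√6874344039/339 ≈ 244.58*I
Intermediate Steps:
q(G) = 1/(89 + G)
√(q(250) - 59818) = √(1/(89 + 250) - 59818) = √(1/339 - 59818) = √(-20278301/339) = I*√6874344039/339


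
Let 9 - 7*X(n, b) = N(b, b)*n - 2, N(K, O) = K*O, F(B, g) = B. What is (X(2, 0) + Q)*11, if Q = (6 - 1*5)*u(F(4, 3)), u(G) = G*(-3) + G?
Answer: -495/7 ≈ -70.714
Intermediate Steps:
u(G) = -2*G (u(G) = -3*G + G = -2*G)
Q = -8 (Q = (6 - 1*5)*(-2*4) = (6 - 5)*(-8) = 1*(-8) = -8)
X(n, b) = 11/7 - n*b²/7 (X(n, b) = 9/7 - ((b*b)*n - 2)/7 = 9/7 - (b²*n - 2)/7 = 9/7 - (n*b² - 2)/7 = 9/7 - (-2 + n*b²)/7 = 9/7 + (2/7 - n*b²/7) = 11/7 - n*b²/7)
(X(2, 0) + Q)*11 = ((11/7 - ⅐*2*0²) - 8)*11 = ((11/7 - ⅐*2*0) - 8)*11 = ((11/7 + 0) - 8)*11 = (11/7 - 8)*11 = -45/7*11 = -495/7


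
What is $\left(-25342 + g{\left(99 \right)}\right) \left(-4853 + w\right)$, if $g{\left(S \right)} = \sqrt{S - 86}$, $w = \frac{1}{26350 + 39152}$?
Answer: $\frac{4027872748555}{32751} - \frac{317881205 \sqrt{13}}{65502} \approx 1.2297 \cdot 10^{8}$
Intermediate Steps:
$w = \frac{1}{65502} \approx 1.5267 \cdot 10^{-5}$
$g{\left(S \right)} = \sqrt{-86 + S}$
$\left(-25342 + g{\left(99 \right)}\right) \left(-4853 + w\right) = \left(-25342 + \sqrt{-86 + 99}\right) \left(-4853 + \frac{1}{65502}\right) = \left(-25342 + \sqrt{13}\right) \left(- \frac{317881205}{65502}\right) = \frac{4027872748555}{32751} - \frac{317881205 \sqrt{13}}{65502}$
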